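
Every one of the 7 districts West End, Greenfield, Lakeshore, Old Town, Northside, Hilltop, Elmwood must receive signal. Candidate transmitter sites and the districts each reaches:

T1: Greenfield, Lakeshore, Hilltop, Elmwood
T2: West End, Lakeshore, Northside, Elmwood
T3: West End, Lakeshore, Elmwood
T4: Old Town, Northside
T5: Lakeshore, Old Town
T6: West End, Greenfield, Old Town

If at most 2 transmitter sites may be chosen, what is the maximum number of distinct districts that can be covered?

Choosing T1, T2 covers {West End, Greenfield, Lakeshore, Northside, Hilltop, Elmwood} — 6 districts.
No choice of 2 transmitter sites does better; here Old Town is left uncovered.

6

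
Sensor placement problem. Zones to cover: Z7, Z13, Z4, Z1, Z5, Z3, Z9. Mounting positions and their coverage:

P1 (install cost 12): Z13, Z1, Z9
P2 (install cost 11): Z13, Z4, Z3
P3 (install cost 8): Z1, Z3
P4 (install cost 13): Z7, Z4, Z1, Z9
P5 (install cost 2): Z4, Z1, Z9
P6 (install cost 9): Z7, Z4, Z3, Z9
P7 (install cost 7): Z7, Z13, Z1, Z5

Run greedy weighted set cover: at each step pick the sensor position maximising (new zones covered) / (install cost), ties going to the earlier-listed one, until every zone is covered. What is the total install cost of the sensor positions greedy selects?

17

Pick 1: P5 adds 3 new (Z4, Z1, Z9) at install cost 2 (ratio 3/2).
Pick 2: P7 adds 3 new (Z7, Z13, Z5) at install cost 7 (ratio 3/7).
Pick 3: P3 adds 1 new (Z3) at install cost 8 (ratio 1/8).
Greedy total install cost: 2 + 7 + 8 = 17. (The true optimum is 16, so greedy overshoots here.)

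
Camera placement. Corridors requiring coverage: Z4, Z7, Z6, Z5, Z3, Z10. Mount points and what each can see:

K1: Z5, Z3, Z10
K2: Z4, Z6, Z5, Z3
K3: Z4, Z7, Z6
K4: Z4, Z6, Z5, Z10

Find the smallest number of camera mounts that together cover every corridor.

K1, K3 together cover {Z4, Z7, Z6, Z5, Z3, Z10} — every corridor.
No single camera mount contains all 6 corridors, so 2 is optimal.
Greedy (largest uncovered first) would take K2, K1, K3 — 3 camera mounts — but 2 suffice.

2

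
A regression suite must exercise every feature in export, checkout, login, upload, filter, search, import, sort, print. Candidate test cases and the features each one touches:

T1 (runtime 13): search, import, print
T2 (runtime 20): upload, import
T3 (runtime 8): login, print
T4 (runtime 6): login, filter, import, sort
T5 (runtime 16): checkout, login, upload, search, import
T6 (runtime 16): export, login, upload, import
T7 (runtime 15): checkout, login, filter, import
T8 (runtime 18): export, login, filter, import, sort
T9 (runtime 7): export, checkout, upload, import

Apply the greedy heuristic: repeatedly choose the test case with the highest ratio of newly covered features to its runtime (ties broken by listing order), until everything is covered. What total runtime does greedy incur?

Pick 1: T4 adds 4 new (login, filter, import, sort) at runtime 6 (ratio 4/6).
Pick 2: T9 adds 3 new (export, checkout, upload) at runtime 7 (ratio 3/7).
Pick 3: T1 adds 2 new (search, print) at runtime 13 (ratio 2/13).
Greedy total runtime: 6 + 7 + 13 = 26.

26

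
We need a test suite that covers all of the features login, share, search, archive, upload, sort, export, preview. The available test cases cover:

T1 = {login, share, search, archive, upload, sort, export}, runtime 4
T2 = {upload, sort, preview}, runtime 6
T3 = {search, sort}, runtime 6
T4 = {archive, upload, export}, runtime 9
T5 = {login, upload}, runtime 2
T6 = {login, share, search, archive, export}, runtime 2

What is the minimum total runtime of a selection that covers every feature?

T2, T6 cover every feature at runtime 6 + 2 = 8.
Any cover uses at least 2 test cases; among all covering selections none totals below 8.
Greedy by coverage-per-runtime would pick T6, T1, T2 for 12 — worse than the optimum 8.

8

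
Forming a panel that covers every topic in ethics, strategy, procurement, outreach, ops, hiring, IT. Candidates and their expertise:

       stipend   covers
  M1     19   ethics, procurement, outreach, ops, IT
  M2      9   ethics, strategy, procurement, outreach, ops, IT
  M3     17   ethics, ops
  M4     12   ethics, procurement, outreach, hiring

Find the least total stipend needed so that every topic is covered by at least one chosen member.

21

M2, M4 cover every topic at stipend 9 + 12 = 21.
Any cover uses at least 2 members; among all covering selections none totals below 21.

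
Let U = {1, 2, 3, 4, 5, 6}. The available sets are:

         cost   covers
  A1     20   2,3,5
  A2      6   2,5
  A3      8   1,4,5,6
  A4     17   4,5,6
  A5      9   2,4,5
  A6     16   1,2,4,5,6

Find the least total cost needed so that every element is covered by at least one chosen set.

A1, A3 cover every element at cost 20 + 8 = 28.
Any cover uses at least 2 sets; among all covering selections none totals below 28.
Greedy by coverage-per-cost would pick A3, A2, A1 for 34 — worse than the optimum 28.

28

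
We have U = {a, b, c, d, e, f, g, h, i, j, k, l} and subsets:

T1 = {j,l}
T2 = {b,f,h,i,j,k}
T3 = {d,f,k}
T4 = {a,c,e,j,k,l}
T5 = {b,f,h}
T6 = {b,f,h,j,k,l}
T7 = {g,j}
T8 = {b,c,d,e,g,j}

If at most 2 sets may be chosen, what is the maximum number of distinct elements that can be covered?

Choosing T2, T4 covers {a, b, c, e, f, h, i, j, k, l} — 10 elements.
No choice of 2 sets does better; here d, g are left uncovered.

10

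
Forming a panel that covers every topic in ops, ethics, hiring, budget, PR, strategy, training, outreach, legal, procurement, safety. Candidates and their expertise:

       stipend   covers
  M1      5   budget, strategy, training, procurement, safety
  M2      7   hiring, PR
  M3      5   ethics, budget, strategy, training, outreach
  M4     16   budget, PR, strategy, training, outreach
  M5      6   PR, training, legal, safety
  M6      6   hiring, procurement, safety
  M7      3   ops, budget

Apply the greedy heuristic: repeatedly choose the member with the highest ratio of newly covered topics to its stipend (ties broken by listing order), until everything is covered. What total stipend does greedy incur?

25

Pick 1: M1 adds 5 new (budget, strategy, training, procurement, safety) at stipend 5 (ratio 5/5).
Pick 2: M3 adds 2 new (ethics, outreach) at stipend 5 (ratio 2/5).
Pick 3: M5 adds 2 new (PR, legal) at stipend 6 (ratio 2/6).
Pick 4: M7 adds 1 new (ops) at stipend 3 (ratio 1/3).
Pick 5: M6 adds 1 new (hiring) at stipend 6 (ratio 1/6).
Greedy total stipend: 5 + 5 + 6 + 3 + 6 = 25. (The true optimum is 20, so greedy overshoots here.)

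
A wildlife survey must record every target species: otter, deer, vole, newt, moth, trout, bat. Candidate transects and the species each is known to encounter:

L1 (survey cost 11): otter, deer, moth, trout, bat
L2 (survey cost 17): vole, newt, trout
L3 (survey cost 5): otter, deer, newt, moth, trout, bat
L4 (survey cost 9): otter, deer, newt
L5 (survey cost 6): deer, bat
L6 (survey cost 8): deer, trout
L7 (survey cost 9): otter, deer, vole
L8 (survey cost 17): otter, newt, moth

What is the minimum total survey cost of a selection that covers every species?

L3, L7 cover every species at survey cost 5 + 9 = 14.
Any cover uses at least 2 transects; among all covering selections none totals below 14.

14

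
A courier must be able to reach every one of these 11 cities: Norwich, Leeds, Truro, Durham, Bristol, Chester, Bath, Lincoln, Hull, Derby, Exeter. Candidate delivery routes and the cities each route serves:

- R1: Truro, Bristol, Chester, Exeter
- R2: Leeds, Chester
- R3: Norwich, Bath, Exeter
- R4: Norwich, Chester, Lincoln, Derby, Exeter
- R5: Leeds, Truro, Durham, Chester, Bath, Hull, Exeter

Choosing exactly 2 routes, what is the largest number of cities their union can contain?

10

Choosing R4, R5 covers {Norwich, Leeds, Truro, Durham, Chester, Bath, Lincoln, Hull, Derby, Exeter} — 10 cities.
No choice of 2 routes does better; here Bristol is left uncovered.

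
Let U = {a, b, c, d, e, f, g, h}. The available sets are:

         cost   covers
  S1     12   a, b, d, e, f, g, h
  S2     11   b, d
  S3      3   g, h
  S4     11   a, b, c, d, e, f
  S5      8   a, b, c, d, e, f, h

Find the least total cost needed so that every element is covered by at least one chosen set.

S3, S5 cover every element at cost 3 + 8 = 11.
Any cover uses at least 2 sets; among all covering selections none totals below 11.

11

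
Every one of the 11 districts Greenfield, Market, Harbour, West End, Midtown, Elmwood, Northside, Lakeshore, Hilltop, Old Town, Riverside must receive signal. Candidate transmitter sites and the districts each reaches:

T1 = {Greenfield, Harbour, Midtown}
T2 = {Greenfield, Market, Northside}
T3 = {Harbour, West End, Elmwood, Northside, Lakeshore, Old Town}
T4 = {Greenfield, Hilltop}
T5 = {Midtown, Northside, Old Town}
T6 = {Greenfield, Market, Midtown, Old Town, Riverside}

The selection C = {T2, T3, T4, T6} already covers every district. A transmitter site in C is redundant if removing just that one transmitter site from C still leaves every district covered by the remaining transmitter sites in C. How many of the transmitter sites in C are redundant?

1

Drop T2: the rest still cover every district — redundant.
Drop T3: Harbour, West End, Elmwood, Lakeshore uncovered — not redundant.
Drop T4: Hilltop uncovered — not redundant.
Drop T6: Midtown, Riverside uncovered — not redundant.
1 redundant: T2.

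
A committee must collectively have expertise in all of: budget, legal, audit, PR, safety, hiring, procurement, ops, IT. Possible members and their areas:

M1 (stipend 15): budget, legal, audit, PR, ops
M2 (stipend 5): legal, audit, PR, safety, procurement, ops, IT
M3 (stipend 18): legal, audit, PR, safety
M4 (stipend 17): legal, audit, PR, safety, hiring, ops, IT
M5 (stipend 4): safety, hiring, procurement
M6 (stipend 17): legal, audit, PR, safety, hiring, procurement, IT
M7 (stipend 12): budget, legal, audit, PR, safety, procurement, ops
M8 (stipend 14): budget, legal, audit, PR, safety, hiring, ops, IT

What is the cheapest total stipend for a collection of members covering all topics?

18

M5, M8 cover every topic at stipend 4 + 14 = 18.
Any cover uses at least 2 members; among all covering selections none totals below 18.
Greedy by coverage-per-stipend would pick M2, M5, M7 for 21 — worse than the optimum 18.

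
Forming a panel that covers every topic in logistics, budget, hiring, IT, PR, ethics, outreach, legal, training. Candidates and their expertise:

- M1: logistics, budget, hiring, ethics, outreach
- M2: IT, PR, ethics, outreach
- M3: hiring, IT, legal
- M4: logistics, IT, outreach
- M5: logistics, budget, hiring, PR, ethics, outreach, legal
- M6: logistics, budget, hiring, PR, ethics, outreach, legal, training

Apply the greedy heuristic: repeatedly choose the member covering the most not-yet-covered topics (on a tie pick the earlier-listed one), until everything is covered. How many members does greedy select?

2

Pick 1: M6 covers 8 new topics (logistics, budget, hiring, PR, ethics, outreach, legal, training).
Pick 2: M2 covers 1 new topics (IT).
Greedy uses 2 members.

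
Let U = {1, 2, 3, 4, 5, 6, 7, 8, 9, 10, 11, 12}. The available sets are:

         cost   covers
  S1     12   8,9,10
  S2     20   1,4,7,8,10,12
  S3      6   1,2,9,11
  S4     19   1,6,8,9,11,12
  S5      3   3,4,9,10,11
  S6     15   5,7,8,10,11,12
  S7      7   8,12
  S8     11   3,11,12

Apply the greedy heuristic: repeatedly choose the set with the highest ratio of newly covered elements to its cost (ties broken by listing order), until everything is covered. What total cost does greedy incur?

50

Pick 1: S5 adds 5 new (3, 4, 9, 10, 11) at cost 3 (ratio 5/3).
Pick 2: S3 adds 2 new (1, 2) at cost 6 (ratio 2/6).
Pick 3: S7 adds 2 new (8, 12) at cost 7 (ratio 2/7).
Pick 4: S6 adds 2 new (5, 7) at cost 15 (ratio 2/15).
Pick 5: S4 adds 1 new (6) at cost 19 (ratio 1/19).
Greedy total cost: 3 + 6 + 7 + 15 + 19 = 50. (The true optimum is 43, so greedy overshoots here.)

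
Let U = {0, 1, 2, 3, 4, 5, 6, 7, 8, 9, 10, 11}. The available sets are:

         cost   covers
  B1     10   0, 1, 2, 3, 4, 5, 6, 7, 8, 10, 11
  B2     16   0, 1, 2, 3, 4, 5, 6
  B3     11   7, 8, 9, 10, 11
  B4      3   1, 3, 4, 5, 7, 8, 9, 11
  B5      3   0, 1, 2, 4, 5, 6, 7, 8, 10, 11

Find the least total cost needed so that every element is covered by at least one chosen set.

B4, B5 cover every element at cost 3 + 3 = 6.
Any cover uses at least 2 sets; among all covering selections none totals below 6.

6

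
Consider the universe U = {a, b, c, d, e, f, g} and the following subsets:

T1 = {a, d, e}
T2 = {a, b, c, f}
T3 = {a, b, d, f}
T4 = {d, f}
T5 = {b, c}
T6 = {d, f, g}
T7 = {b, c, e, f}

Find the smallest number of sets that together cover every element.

3

T1, T2, T6 together cover {a, b, c, d, e, f, g} — every element.
No 2 of the 7 sets cover everything (all 21 pairs fall short), so 3 is minimum.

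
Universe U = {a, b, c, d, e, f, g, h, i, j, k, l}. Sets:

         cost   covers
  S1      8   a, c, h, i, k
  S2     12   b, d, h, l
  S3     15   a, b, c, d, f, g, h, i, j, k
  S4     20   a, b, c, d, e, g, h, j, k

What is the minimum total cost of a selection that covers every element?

S2, S3, S4 cover every element at cost 12 + 15 + 20 = 47.
Any cover uses at least 3 sets; among all covering selections none totals below 47.

47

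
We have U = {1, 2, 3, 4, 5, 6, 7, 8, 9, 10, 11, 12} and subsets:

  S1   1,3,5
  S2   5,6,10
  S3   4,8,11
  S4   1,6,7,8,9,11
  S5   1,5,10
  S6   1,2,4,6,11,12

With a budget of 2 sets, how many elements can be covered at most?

Choosing S4, S6 covers {1, 2, 4, 6, 7, 8, 9, 11, 12} — 9 elements.
No choice of 2 sets does better; here 3, 5, 10 are left uncovered.

9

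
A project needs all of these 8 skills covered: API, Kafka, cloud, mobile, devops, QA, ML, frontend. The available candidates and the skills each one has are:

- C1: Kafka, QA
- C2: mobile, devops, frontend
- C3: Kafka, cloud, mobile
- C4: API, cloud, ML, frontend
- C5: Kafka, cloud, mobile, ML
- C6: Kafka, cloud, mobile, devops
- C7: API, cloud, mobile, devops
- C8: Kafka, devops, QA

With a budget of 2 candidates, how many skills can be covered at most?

Choosing C4, C6 covers {API, Kafka, cloud, mobile, devops, ML, frontend} — 7 skills.
No choice of 2 candidates does better; here QA is left uncovered.

7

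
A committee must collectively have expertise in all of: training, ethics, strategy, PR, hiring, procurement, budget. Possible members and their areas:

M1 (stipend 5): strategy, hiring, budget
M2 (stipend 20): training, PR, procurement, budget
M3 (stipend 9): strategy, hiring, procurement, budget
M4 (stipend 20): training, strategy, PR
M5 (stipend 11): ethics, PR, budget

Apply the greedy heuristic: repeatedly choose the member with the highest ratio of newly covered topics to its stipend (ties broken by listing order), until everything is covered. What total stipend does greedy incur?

Pick 1: M1 adds 3 new (strategy, hiring, budget) at stipend 5 (ratio 3/5).
Pick 2: M5 adds 2 new (ethics, PR) at stipend 11 (ratio 2/11).
Pick 3: M3 adds 1 new (procurement) at stipend 9 (ratio 1/9).
Pick 4: M2 adds 1 new (training) at stipend 20 (ratio 1/20).
Greedy total stipend: 5 + 11 + 9 + 20 = 45. (The true optimum is 36, so greedy overshoots here.)

45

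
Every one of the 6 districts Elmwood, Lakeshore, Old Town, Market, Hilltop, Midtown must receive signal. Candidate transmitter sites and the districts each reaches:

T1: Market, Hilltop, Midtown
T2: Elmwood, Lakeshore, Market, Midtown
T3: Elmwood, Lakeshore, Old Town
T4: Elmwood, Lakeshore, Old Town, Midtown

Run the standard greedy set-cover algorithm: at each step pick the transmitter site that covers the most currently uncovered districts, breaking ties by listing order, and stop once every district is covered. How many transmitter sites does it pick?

3

Pick 1: T2 covers 4 new districts (Elmwood, Lakeshore, Market, Midtown).
Pick 2: T1 covers 1 new districts (Hilltop).
Pick 3: T3 covers 1 new districts (Old Town).
Greedy uses 3 transmitter sites. (The true minimum is 2.)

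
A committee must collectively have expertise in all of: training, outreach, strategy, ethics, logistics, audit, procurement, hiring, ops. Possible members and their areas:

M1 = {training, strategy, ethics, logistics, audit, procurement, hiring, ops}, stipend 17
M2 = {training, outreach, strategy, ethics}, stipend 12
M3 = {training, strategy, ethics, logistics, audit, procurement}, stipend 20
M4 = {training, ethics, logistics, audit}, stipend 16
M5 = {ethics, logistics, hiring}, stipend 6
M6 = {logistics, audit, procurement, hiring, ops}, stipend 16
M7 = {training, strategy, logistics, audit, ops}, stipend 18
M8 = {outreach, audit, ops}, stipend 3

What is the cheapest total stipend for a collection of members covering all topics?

20

M1, M8 cover every topic at stipend 17 + 3 = 20.
Any cover uses at least 2 members; among all covering selections none totals below 20.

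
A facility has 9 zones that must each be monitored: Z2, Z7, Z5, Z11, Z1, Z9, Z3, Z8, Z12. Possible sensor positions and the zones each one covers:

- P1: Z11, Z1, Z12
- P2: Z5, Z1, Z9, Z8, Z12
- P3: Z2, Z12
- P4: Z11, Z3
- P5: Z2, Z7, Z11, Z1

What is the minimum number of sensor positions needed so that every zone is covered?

P2, P4, P5 together cover {Z2, Z7, Z5, Z11, Z1, Z9, Z3, Z8, Z12} — every zone.
No 2 of the 5 sensor positions cover everything (all 10 pairs fall short), so 3 is minimum.

3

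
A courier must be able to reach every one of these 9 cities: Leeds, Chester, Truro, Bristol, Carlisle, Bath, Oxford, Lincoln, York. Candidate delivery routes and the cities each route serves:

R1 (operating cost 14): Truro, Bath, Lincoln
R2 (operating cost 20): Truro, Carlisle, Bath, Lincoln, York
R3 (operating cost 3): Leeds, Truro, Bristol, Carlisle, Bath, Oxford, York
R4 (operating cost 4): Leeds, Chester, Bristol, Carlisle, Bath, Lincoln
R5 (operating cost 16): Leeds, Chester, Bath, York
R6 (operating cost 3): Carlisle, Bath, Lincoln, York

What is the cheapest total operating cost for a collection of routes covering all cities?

7

R3, R4 cover every city at operating cost 3 + 4 = 7.
Any cover uses at least 2 routes; among all covering selections none totals below 7.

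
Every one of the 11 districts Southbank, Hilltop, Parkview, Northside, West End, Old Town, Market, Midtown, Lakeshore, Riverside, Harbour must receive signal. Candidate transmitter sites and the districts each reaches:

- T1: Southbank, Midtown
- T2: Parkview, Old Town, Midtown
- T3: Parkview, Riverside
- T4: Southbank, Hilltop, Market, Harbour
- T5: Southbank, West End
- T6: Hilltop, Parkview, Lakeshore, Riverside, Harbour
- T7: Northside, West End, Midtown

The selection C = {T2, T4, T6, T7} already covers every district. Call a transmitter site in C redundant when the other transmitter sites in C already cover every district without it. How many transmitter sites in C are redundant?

0

Drop T2: Old Town uncovered — not redundant.
Drop T4: Southbank, Market uncovered — not redundant.
Drop T6: Lakeshore, Riverside uncovered — not redundant.
Drop T7: Northside, West End uncovered — not redundant.
None of the transmitter sites in C is redundant.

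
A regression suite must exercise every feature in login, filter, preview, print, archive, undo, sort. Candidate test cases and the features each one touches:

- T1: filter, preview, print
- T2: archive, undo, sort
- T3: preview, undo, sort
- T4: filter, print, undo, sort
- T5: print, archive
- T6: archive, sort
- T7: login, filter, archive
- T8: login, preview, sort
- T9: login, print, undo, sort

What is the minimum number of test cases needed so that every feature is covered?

3

T1, T2, T7 together cover {login, filter, preview, print, archive, undo, sort} — every feature.
No 2 of the 9 test cases cover everything (all 36 pairs fall short), so 3 is minimum.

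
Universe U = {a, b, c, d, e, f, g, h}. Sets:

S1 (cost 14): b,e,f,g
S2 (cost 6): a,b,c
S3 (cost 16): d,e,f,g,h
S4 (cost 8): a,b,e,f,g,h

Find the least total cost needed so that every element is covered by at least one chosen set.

22

S2, S3 cover every element at cost 6 + 16 = 22.
Any cover uses at least 2 sets; among all covering selections none totals below 22.
Greedy by coverage-per-cost would pick S4, S2, S3 for 30 — worse than the optimum 22.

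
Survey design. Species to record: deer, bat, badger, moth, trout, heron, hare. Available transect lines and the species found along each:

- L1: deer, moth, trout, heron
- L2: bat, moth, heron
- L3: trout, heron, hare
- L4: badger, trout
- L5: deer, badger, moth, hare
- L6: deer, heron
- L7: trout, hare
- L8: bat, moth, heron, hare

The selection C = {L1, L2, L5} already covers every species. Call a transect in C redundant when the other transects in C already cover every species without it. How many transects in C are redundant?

0

Drop L1: trout uncovered — not redundant.
Drop L2: bat uncovered — not redundant.
Drop L5: badger, hare uncovered — not redundant.
None of the transects in C is redundant.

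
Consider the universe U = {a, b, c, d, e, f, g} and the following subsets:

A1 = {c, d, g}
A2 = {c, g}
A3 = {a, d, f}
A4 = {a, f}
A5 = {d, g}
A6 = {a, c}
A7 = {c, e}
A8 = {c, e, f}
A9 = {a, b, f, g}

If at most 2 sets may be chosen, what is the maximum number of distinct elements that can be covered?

6

Choosing A1, A9 covers {a, b, c, d, f, g} — 6 elements.
No choice of 2 sets does better; here e is left uncovered.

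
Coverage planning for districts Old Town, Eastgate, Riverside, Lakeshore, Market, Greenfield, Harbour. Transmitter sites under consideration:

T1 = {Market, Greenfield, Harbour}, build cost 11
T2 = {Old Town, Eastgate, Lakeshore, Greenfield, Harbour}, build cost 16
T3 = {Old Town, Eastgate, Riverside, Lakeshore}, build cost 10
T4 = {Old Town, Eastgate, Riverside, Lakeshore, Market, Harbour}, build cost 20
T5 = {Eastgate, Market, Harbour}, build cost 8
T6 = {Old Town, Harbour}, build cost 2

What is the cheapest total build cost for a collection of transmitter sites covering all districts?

21

T1, T3 cover every district at build cost 11 + 10 = 21.
Any cover uses at least 2 transmitter sites; among all covering selections none totals below 21.
Greedy by coverage-per-build cost would pick T6, T3, T1 for 23 — worse than the optimum 21.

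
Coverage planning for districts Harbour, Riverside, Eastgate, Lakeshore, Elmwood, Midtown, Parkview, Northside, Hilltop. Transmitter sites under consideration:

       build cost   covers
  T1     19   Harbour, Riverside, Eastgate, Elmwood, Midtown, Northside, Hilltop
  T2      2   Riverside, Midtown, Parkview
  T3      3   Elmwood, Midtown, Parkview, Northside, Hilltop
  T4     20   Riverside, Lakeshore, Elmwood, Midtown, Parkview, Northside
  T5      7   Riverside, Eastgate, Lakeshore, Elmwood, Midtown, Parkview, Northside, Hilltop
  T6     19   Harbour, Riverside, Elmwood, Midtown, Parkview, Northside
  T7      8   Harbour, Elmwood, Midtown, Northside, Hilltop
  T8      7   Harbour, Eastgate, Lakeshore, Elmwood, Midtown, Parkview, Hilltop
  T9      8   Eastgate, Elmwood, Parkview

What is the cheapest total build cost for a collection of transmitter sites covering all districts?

T2, T3, T8 cover every district at build cost 2 + 3 + 7 = 12.
Any cover uses at least 2 transmitter sites; among all covering selections none totals below 12.

12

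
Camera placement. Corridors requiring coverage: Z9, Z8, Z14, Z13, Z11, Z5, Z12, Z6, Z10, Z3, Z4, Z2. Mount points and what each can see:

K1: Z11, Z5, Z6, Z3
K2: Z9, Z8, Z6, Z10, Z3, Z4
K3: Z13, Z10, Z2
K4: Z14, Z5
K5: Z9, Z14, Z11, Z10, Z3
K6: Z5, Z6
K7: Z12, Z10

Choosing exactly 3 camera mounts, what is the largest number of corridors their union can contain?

10

Choosing K1, K2, K3 covers {Z9, Z8, Z13, Z11, Z5, Z6, Z10, Z3, Z4, Z2} — 10 corridors.
No choice of 3 camera mounts does better; here Z14, Z12 are left uncovered.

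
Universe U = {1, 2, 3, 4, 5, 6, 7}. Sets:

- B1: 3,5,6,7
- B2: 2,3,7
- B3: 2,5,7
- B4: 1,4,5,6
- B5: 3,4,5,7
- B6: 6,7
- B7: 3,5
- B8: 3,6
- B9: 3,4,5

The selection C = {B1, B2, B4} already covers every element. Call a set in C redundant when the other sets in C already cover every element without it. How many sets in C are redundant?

Drop B1: the rest still cover every element — redundant.
Drop B2: 2 uncovered — not redundant.
Drop B4: 1, 4 uncovered — not redundant.
1 redundant: B1.

1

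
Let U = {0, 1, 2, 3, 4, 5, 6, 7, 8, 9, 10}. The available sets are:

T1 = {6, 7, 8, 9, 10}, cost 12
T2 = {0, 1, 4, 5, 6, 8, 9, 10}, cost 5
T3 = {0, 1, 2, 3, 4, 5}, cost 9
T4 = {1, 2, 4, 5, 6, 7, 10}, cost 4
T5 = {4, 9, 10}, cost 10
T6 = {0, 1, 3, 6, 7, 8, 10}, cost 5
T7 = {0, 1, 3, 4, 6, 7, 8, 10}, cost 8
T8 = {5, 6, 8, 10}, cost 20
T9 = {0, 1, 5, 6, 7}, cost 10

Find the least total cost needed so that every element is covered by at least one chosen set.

T2, T4, T6 cover every element at cost 5 + 4 + 5 = 14.
Any cover uses at least 2 sets; among all covering selections none totals below 14.

14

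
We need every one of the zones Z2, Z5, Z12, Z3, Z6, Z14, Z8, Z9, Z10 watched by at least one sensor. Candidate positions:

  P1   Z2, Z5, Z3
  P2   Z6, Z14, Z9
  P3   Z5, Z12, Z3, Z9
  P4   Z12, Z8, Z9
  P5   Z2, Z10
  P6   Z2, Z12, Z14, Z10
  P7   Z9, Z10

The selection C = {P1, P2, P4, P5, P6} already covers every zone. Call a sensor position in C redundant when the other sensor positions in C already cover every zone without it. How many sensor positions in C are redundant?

Drop P1: Z5, Z3 uncovered — not redundant.
Drop P2: Z6 uncovered — not redundant.
Drop P4: Z8 uncovered — not redundant.
Drop P5: the rest still cover every zone — redundant.
Drop P6: the rest still cover every zone — redundant.
2 redundant: P5, P6.

2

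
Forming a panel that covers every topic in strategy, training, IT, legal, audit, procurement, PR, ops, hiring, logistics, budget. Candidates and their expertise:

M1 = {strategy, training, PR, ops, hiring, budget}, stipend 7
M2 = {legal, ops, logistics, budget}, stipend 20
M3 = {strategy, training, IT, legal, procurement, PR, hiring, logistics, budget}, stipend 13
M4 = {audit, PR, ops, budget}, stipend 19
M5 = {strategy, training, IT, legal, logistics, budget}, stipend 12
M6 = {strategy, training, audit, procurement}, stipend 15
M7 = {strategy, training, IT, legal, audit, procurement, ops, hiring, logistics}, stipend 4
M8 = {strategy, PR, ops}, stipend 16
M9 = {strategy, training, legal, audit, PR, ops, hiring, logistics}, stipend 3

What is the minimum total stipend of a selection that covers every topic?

11

M1, M7 cover every topic at stipend 7 + 4 = 11.
Any cover uses at least 2 members; among all covering selections none totals below 11.
Greedy by coverage-per-stipend would pick M9, M7, M1 for 14 — worse than the optimum 11.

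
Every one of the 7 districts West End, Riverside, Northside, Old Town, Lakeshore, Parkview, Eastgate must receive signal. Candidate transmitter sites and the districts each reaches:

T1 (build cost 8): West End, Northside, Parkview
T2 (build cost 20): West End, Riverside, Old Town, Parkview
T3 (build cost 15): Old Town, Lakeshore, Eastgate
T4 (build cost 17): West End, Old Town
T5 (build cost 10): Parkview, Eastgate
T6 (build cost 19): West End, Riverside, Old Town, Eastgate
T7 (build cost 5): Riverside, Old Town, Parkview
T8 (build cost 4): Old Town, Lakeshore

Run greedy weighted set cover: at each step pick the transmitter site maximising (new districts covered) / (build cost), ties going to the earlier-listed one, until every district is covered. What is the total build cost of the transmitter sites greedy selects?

27

Pick 1: T7 adds 3 new (Riverside, Old Town, Parkview) at build cost 5 (ratio 3/5).
Pick 2: T1 adds 2 new (West End, Northside) at build cost 8 (ratio 2/8).
Pick 3: T8 adds 1 new (Lakeshore) at build cost 4 (ratio 1/4).
Pick 4: T5 adds 1 new (Eastgate) at build cost 10 (ratio 1/10).
Greedy total build cost: 5 + 8 + 4 + 10 = 27.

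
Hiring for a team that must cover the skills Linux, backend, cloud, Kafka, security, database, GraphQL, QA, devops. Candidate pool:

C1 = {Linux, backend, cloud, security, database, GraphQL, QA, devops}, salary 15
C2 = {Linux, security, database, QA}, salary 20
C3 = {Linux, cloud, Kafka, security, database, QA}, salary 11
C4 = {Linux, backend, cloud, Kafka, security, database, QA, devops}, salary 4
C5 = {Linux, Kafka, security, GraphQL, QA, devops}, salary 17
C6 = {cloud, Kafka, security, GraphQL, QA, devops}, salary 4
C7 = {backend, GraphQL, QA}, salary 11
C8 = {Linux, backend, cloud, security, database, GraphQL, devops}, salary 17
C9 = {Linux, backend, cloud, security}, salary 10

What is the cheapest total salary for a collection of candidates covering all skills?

C4, C6 cover every skill at salary 4 + 4 = 8.
Any cover uses at least 2 candidates; among all covering selections none totals below 8.

8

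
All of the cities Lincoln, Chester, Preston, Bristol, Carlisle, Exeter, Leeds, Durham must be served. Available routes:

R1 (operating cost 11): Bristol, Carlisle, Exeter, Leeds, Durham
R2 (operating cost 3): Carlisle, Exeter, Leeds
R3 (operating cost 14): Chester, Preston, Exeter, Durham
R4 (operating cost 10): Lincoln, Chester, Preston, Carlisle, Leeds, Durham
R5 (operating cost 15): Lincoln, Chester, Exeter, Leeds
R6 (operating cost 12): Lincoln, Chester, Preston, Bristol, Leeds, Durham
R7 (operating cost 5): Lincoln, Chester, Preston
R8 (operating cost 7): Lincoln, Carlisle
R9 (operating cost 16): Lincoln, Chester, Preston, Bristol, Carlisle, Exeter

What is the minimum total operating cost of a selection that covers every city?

R2, R6 cover every city at operating cost 3 + 12 = 15.
Any cover uses at least 2 routes; among all covering selections none totals below 15.
Greedy by coverage-per-operating cost would pick R2, R7, R1 for 19 — worse than the optimum 15.

15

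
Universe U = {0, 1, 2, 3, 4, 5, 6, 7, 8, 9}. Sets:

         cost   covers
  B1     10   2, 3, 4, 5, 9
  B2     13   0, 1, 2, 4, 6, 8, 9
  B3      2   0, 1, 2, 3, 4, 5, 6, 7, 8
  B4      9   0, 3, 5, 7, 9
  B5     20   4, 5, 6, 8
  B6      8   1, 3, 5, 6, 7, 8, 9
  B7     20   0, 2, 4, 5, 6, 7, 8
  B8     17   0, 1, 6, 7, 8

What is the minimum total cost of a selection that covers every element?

B3, B6 cover every element at cost 2 + 8 = 10.
Any cover uses at least 2 sets; among all covering selections none totals below 10.

10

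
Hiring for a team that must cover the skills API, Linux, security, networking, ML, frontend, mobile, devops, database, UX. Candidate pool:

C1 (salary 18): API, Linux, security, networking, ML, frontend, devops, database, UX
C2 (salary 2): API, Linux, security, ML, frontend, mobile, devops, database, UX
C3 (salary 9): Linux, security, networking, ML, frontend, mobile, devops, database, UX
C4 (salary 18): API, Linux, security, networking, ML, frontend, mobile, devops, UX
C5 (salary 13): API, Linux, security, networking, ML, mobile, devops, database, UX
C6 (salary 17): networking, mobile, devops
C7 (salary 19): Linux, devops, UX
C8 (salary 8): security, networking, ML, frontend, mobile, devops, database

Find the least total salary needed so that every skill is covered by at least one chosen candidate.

C2, C8 cover every skill at salary 2 + 8 = 10.
Any cover uses at least 2 candidates; among all covering selections none totals below 10.

10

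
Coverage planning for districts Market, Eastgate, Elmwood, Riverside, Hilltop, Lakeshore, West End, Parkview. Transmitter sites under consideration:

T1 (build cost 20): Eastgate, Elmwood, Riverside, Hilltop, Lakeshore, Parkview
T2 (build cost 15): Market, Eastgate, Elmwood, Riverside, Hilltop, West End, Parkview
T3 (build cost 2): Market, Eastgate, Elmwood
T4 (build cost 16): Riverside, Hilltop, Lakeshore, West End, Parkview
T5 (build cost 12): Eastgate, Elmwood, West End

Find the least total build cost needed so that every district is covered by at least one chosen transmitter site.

18

T3, T4 cover every district at build cost 2 + 16 = 18.
Any cover uses at least 2 transmitter sites; among all covering selections none totals below 18.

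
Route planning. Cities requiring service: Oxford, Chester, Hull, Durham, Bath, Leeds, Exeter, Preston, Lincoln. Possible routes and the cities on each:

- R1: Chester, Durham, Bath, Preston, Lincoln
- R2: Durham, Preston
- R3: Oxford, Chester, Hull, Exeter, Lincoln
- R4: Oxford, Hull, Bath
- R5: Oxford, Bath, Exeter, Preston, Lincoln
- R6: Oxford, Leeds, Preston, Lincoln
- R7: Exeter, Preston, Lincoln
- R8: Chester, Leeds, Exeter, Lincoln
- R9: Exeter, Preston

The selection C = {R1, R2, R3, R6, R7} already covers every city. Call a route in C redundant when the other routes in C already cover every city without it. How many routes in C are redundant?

Drop R1: Bath uncovered — not redundant.
Drop R2: the rest still cover every city — redundant.
Drop R3: Hull uncovered — not redundant.
Drop R6: Leeds uncovered — not redundant.
Drop R7: the rest still cover every city — redundant.
2 redundant: R2, R7.

2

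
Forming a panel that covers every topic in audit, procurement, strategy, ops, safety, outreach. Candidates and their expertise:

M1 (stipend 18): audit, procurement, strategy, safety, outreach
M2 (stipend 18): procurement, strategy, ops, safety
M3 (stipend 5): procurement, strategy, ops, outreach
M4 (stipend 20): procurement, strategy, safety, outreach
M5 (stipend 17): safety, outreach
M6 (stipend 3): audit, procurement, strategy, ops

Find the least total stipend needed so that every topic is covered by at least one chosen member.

20

M5, M6 cover every topic at stipend 17 + 3 = 20.
Any cover uses at least 2 members; among all covering selections none totals below 20.
Greedy by coverage-per-stipend would pick M6, M3, M5 for 25 — worse than the optimum 20.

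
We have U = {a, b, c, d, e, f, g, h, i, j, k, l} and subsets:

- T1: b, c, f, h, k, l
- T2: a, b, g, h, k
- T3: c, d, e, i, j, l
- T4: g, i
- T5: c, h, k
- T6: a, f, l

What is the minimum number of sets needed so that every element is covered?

3

T1, T2, T3 together cover {a, b, c, d, e, f, g, h, i, j, k, l} — every element.
No 2 of the 6 sets cover everything (all 15 pairs fall short), so 3 is minimum.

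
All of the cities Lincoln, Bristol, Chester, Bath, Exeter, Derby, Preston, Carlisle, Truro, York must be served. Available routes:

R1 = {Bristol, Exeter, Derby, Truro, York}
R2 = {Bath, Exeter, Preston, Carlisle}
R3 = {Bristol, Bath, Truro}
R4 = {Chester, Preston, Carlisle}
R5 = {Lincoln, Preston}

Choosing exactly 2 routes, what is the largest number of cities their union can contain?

8

Choosing R1, R2 covers {Bristol, Bath, Exeter, Derby, Preston, Carlisle, Truro, York} — 8 cities.
No choice of 2 routes does better; here Lincoln, Chester are left uncovered.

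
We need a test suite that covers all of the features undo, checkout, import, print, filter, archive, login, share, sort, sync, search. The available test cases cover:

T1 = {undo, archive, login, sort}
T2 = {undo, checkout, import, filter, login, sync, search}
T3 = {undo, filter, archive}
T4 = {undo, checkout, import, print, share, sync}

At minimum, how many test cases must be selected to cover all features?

3

T1, T2, T4 together cover {undo, checkout, import, print, filter, archive, login, share, sort, sync, search} — every feature.
No 2 of the 4 test cases cover everything (all 6 pairs fall short), so 3 is minimum.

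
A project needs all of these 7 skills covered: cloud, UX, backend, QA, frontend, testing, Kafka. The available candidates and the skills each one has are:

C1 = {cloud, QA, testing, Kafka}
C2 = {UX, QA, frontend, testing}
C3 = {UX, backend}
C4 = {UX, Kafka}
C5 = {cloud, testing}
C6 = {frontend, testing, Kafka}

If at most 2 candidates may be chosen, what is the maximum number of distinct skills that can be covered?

Choosing C1, C2 covers {cloud, UX, QA, frontend, testing, Kafka} — 6 skills.
No choice of 2 candidates does better; here backend is left uncovered.

6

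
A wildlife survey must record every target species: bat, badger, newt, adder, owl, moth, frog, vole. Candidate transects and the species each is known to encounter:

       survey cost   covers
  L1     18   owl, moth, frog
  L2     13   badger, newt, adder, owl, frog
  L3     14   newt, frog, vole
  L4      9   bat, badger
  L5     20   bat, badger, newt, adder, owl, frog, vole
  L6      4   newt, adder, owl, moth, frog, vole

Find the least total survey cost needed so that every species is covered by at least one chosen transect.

13

L4, L6 cover every species at survey cost 9 + 4 = 13.
Any cover uses at least 2 transects; among all covering selections none totals below 13.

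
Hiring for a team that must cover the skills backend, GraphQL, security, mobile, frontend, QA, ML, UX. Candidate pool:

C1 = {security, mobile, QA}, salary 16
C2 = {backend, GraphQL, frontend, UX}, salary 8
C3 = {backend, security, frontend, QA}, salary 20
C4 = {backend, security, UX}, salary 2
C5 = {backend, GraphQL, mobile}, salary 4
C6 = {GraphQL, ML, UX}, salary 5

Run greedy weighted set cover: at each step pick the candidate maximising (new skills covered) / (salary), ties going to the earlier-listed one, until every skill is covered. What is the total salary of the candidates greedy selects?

35

Pick 1: C4 adds 3 new (backend, security, UX) at salary 2 (ratio 3/2).
Pick 2: C5 adds 2 new (GraphQL, mobile) at salary 4 (ratio 2/4).
Pick 3: C6 adds 1 new (ML) at salary 5 (ratio 1/5).
Pick 4: C2 adds 1 new (frontend) at salary 8 (ratio 1/8).
Pick 5: C1 adds 1 new (QA) at salary 16 (ratio 1/16).
Greedy total salary: 2 + 4 + 5 + 8 + 16 = 35. (The true optimum is 29, so greedy overshoots here.)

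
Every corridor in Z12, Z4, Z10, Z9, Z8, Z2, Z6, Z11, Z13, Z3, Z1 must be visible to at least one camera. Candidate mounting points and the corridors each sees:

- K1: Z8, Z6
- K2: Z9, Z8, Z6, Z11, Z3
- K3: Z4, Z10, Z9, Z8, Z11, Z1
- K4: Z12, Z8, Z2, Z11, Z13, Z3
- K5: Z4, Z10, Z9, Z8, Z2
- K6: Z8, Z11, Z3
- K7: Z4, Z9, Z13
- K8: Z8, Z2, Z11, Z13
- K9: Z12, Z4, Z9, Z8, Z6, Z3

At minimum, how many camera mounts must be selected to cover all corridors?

K1, K3, K4 together cover {Z12, Z4, Z10, Z9, Z8, Z2, Z6, Z11, Z13, Z3, Z1} — every corridor.
No 2 of the 9 camera mounts cover everything (all 36 pairs fall short), so 3 is minimum.

3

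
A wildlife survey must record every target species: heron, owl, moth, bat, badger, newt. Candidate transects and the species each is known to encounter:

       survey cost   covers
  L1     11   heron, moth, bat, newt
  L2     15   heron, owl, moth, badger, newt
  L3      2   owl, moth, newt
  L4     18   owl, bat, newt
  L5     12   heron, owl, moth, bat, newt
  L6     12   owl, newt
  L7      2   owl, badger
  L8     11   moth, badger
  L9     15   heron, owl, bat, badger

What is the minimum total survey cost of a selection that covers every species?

L1, L7 cover every species at survey cost 11 + 2 = 13.
Any cover uses at least 2 transects; among all covering selections none totals below 13.
Greedy by coverage-per-survey cost would pick L3, L7, L1 for 15 — worse than the optimum 13.

13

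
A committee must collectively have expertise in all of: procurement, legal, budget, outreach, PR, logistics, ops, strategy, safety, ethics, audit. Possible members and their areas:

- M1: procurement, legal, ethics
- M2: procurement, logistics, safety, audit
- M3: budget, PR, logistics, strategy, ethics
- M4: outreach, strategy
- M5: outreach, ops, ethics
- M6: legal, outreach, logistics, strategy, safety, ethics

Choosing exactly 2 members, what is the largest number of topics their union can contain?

Choosing M2, M3 covers {procurement, budget, PR, logistics, strategy, safety, ethics, audit} — 8 topics.
No choice of 2 members does better; here legal, outreach, ops are left uncovered.

8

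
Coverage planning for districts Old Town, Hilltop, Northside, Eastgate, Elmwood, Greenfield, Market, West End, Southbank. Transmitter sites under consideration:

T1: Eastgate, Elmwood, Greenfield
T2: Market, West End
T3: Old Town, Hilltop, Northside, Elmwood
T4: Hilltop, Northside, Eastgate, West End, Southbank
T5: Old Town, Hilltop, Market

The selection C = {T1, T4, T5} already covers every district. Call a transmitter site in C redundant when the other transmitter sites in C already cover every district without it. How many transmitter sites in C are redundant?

Drop T1: Elmwood, Greenfield uncovered — not redundant.
Drop T4: Northside, West End, Southbank uncovered — not redundant.
Drop T5: Old Town, Market uncovered — not redundant.
None of the transmitter sites in C is redundant.

0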